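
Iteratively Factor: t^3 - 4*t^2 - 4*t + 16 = (t - 2)*(t^2 - 2*t - 8) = (t - 2)*(t + 2)*(t - 4)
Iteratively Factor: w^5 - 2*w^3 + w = (w + 1)*(w^4 - w^3 - w^2 + w) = (w - 1)*(w + 1)*(w^3 - w) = w*(w - 1)*(w + 1)*(w^2 - 1) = w*(w - 1)*(w + 1)^2*(w - 1)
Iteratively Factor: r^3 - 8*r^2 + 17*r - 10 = (r - 1)*(r^2 - 7*r + 10) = (r - 2)*(r - 1)*(r - 5)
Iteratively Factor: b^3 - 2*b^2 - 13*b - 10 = (b + 2)*(b^2 - 4*b - 5) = (b - 5)*(b + 2)*(b + 1)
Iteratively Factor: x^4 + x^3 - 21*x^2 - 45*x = (x + 3)*(x^3 - 2*x^2 - 15*x) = x*(x + 3)*(x^2 - 2*x - 15) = x*(x - 5)*(x + 3)*(x + 3)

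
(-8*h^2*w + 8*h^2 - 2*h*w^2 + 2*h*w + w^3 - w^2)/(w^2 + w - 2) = (-8*h^2 - 2*h*w + w^2)/(w + 2)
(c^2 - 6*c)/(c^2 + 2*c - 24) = c*(c - 6)/(c^2 + 2*c - 24)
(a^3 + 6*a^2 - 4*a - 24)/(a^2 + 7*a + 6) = (a^2 - 4)/(a + 1)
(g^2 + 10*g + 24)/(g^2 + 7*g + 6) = (g + 4)/(g + 1)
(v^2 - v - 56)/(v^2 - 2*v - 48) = (v + 7)/(v + 6)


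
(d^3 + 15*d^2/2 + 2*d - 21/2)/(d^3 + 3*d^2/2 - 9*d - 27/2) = (d^2 + 6*d - 7)/(d^2 - 9)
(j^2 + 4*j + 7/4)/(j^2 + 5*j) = (j^2 + 4*j + 7/4)/(j*(j + 5))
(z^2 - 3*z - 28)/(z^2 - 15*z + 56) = (z + 4)/(z - 8)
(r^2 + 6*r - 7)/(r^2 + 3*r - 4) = (r + 7)/(r + 4)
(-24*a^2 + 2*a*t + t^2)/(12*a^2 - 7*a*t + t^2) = (6*a + t)/(-3*a + t)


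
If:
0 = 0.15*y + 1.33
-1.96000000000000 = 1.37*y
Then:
No Solution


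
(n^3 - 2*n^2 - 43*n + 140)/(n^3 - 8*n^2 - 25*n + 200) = (n^2 + 3*n - 28)/(n^2 - 3*n - 40)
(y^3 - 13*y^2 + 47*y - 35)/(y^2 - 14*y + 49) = (y^2 - 6*y + 5)/(y - 7)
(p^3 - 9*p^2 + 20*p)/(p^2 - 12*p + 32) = p*(p - 5)/(p - 8)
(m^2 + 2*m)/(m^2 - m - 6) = m/(m - 3)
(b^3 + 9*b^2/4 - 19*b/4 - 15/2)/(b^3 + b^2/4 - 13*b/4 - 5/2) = (b + 3)/(b + 1)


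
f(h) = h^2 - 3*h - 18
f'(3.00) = 3.00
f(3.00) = -18.00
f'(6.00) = 9.00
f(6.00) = 0.00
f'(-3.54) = -10.08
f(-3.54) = 5.15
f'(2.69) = 2.38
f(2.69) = -18.83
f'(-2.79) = -8.58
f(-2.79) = -1.85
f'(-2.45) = -7.90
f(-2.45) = -4.65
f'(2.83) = 2.66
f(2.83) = -18.48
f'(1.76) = 0.52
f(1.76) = -20.18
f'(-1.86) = -6.72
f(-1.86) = -8.96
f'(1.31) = -0.38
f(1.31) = -20.21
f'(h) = 2*h - 3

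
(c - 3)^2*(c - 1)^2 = c^4 - 8*c^3 + 22*c^2 - 24*c + 9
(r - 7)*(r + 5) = r^2 - 2*r - 35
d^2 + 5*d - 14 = (d - 2)*(d + 7)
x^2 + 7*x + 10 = (x + 2)*(x + 5)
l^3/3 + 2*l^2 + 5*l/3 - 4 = (l/3 + 1)*(l - 1)*(l + 4)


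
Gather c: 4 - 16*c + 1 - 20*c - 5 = -36*c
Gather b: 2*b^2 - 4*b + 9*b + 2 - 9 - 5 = 2*b^2 + 5*b - 12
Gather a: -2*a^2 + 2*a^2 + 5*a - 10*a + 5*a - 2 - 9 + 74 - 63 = 0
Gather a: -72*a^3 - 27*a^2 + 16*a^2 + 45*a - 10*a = -72*a^3 - 11*a^2 + 35*a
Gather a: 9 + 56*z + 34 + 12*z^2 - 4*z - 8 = 12*z^2 + 52*z + 35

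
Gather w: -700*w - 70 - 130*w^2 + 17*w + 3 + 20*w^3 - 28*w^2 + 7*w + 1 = 20*w^3 - 158*w^2 - 676*w - 66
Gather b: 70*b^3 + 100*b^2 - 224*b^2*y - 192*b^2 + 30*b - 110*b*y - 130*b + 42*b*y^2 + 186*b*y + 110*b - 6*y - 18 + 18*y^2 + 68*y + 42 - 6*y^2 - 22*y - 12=70*b^3 + b^2*(-224*y - 92) + b*(42*y^2 + 76*y + 10) + 12*y^2 + 40*y + 12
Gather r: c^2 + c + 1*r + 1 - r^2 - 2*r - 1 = c^2 + c - r^2 - r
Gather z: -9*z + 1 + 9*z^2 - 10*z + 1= 9*z^2 - 19*z + 2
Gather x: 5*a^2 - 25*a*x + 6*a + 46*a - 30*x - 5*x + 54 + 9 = 5*a^2 + 52*a + x*(-25*a - 35) + 63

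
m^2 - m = m*(m - 1)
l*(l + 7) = l^2 + 7*l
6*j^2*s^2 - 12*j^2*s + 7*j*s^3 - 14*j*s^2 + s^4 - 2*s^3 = s*(j + s)*(6*j + s)*(s - 2)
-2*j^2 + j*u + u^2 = (-j + u)*(2*j + u)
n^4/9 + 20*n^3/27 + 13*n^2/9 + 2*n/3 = n*(n/3 + 1)^2*(n + 2/3)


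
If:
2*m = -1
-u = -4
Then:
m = -1/2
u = 4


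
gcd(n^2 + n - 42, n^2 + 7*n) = n + 7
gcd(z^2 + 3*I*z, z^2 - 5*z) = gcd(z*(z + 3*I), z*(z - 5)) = z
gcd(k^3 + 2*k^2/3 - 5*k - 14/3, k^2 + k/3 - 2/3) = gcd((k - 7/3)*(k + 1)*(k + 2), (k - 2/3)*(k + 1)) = k + 1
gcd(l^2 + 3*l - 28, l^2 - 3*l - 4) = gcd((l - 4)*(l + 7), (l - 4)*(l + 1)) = l - 4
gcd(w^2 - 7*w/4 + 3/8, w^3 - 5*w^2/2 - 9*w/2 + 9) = w - 3/2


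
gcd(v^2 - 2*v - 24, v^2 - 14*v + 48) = v - 6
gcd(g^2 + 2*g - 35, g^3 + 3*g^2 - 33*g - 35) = g^2 + 2*g - 35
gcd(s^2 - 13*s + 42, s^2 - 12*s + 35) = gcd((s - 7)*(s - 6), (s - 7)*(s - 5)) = s - 7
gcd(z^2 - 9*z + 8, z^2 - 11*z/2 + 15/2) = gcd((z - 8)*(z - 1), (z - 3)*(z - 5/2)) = 1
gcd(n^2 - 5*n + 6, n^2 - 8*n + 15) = n - 3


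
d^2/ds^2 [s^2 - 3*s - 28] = 2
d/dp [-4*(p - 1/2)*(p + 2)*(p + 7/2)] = -12*p^2 - 40*p - 17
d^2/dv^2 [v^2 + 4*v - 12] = 2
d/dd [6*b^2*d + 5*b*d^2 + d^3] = 6*b^2 + 10*b*d + 3*d^2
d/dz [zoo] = 0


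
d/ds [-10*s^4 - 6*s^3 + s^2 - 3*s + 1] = -40*s^3 - 18*s^2 + 2*s - 3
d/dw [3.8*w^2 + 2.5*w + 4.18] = 7.6*w + 2.5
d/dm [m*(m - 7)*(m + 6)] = 3*m^2 - 2*m - 42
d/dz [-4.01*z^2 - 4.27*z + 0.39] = -8.02*z - 4.27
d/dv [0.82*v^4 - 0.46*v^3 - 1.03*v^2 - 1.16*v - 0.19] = 3.28*v^3 - 1.38*v^2 - 2.06*v - 1.16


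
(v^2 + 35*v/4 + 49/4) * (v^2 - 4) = v^4 + 35*v^3/4 + 33*v^2/4 - 35*v - 49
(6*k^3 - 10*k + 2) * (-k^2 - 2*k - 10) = -6*k^5 - 12*k^4 - 50*k^3 + 18*k^2 + 96*k - 20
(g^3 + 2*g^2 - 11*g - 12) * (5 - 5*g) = -5*g^4 - 5*g^3 + 65*g^2 + 5*g - 60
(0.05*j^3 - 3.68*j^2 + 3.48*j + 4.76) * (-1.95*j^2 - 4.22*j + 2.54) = -0.0975*j^5 + 6.965*j^4 + 8.8706*j^3 - 33.3148*j^2 - 11.248*j + 12.0904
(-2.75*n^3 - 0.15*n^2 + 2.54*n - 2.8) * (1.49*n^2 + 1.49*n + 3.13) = -4.0975*n^5 - 4.321*n^4 - 5.0464*n^3 - 0.8569*n^2 + 3.7782*n - 8.764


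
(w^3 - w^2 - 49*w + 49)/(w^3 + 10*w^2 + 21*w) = (w^2 - 8*w + 7)/(w*(w + 3))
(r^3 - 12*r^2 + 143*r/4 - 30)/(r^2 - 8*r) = r - 4 + 15/(4*r)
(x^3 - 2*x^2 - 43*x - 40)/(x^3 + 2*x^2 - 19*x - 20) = (x - 8)/(x - 4)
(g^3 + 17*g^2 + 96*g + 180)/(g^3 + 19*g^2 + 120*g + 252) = (g + 5)/(g + 7)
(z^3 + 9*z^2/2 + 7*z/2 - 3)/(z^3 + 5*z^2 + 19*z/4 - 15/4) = 2*(z + 2)/(2*z + 5)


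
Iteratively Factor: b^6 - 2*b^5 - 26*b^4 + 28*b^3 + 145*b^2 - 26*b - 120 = (b - 5)*(b^5 + 3*b^4 - 11*b^3 - 27*b^2 + 10*b + 24) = (b - 5)*(b - 1)*(b^4 + 4*b^3 - 7*b^2 - 34*b - 24) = (b - 5)*(b - 1)*(b + 4)*(b^3 - 7*b - 6) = (b - 5)*(b - 1)*(b + 1)*(b + 4)*(b^2 - b - 6) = (b - 5)*(b - 3)*(b - 1)*(b + 1)*(b + 4)*(b + 2)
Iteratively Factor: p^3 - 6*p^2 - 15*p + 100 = (p - 5)*(p^2 - p - 20) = (p - 5)^2*(p + 4)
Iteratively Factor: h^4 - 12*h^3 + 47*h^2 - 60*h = (h - 4)*(h^3 - 8*h^2 + 15*h) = (h - 5)*(h - 4)*(h^2 - 3*h) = (h - 5)*(h - 4)*(h - 3)*(h)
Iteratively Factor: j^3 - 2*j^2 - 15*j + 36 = (j + 4)*(j^2 - 6*j + 9) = (j - 3)*(j + 4)*(j - 3)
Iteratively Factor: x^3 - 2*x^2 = (x)*(x^2 - 2*x) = x^2*(x - 2)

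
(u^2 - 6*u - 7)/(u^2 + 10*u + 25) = (u^2 - 6*u - 7)/(u^2 + 10*u + 25)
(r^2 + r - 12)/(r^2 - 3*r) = (r + 4)/r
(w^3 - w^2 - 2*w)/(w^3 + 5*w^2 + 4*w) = (w - 2)/(w + 4)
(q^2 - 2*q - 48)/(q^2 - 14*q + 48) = (q + 6)/(q - 6)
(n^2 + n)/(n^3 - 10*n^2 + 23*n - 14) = n*(n + 1)/(n^3 - 10*n^2 + 23*n - 14)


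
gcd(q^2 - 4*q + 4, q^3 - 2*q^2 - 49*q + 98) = q - 2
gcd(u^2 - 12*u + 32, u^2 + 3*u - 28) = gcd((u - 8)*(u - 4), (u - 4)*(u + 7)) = u - 4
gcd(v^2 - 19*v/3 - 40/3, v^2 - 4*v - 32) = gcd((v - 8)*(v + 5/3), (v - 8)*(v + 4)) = v - 8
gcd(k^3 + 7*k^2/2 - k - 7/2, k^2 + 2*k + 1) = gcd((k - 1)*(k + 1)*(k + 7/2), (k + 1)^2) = k + 1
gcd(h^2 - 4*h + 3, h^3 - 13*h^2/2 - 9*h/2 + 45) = h - 3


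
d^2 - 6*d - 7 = (d - 7)*(d + 1)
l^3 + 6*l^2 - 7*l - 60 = (l - 3)*(l + 4)*(l + 5)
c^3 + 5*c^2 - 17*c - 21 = (c - 3)*(c + 1)*(c + 7)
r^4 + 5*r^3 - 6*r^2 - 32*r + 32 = (r - 2)*(r - 1)*(r + 4)^2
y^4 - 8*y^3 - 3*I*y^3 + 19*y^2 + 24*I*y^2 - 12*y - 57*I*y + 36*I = (y - 4)*(y - 3)*(y - 1)*(y - 3*I)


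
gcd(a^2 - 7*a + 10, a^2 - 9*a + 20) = a - 5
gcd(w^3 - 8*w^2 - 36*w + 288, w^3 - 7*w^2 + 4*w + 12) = w - 6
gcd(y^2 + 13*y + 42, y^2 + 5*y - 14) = y + 7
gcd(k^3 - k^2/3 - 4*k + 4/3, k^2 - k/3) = k - 1/3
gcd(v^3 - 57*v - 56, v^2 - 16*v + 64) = v - 8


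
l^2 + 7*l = l*(l + 7)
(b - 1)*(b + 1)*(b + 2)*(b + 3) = b^4 + 5*b^3 + 5*b^2 - 5*b - 6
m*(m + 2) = m^2 + 2*m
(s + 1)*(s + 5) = s^2 + 6*s + 5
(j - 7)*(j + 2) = j^2 - 5*j - 14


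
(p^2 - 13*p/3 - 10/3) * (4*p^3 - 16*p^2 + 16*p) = 4*p^5 - 100*p^4/3 + 72*p^3 - 16*p^2 - 160*p/3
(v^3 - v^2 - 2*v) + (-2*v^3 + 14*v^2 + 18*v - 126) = -v^3 + 13*v^2 + 16*v - 126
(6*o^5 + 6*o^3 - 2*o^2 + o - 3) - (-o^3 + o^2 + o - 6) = 6*o^5 + 7*o^3 - 3*o^2 + 3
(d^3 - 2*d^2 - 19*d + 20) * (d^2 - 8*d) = d^5 - 10*d^4 - 3*d^3 + 172*d^2 - 160*d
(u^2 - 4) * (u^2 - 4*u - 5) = u^4 - 4*u^3 - 9*u^2 + 16*u + 20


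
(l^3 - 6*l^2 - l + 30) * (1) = l^3 - 6*l^2 - l + 30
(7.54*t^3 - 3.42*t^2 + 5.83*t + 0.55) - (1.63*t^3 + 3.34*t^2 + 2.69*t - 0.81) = 5.91*t^3 - 6.76*t^2 + 3.14*t + 1.36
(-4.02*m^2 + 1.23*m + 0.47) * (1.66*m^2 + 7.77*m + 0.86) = -6.6732*m^4 - 29.1936*m^3 + 6.8801*m^2 + 4.7097*m + 0.4042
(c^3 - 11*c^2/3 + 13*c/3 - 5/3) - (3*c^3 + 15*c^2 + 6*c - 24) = -2*c^3 - 56*c^2/3 - 5*c/3 + 67/3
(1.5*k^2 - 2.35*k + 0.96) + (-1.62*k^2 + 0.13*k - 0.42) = -0.12*k^2 - 2.22*k + 0.54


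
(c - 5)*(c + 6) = c^2 + c - 30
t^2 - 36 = (t - 6)*(t + 6)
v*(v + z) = v^2 + v*z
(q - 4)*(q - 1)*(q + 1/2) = q^3 - 9*q^2/2 + 3*q/2 + 2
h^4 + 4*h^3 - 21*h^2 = h^2*(h - 3)*(h + 7)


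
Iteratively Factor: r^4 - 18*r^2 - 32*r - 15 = (r + 1)*(r^3 - r^2 - 17*r - 15) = (r + 1)^2*(r^2 - 2*r - 15) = (r + 1)^2*(r + 3)*(r - 5)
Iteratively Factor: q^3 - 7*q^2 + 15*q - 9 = (q - 3)*(q^2 - 4*q + 3) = (q - 3)^2*(q - 1)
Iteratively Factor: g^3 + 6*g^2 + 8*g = (g + 2)*(g^2 + 4*g) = (g + 2)*(g + 4)*(g)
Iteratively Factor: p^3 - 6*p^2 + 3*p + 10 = (p - 2)*(p^2 - 4*p - 5) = (p - 2)*(p + 1)*(p - 5)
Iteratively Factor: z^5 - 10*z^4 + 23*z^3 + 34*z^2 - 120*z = (z)*(z^4 - 10*z^3 + 23*z^2 + 34*z - 120) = z*(z - 3)*(z^3 - 7*z^2 + 2*z + 40) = z*(z - 5)*(z - 3)*(z^2 - 2*z - 8) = z*(z - 5)*(z - 4)*(z - 3)*(z + 2)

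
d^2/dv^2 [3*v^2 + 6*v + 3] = 6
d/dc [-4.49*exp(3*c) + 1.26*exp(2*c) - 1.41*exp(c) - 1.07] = (-13.47*exp(2*c) + 2.52*exp(c) - 1.41)*exp(c)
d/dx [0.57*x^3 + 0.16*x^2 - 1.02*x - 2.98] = 1.71*x^2 + 0.32*x - 1.02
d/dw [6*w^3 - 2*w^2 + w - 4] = 18*w^2 - 4*w + 1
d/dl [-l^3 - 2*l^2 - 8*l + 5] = -3*l^2 - 4*l - 8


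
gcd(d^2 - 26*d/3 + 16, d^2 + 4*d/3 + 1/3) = 1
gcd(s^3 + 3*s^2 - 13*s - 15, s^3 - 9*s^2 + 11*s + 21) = s^2 - 2*s - 3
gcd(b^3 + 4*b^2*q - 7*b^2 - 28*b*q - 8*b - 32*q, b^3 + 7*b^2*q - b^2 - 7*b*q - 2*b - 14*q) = b + 1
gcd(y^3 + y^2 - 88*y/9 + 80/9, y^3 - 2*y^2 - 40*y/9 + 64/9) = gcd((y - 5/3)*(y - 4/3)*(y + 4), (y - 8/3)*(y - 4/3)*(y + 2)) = y - 4/3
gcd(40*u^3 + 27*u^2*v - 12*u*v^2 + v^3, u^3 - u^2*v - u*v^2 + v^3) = u + v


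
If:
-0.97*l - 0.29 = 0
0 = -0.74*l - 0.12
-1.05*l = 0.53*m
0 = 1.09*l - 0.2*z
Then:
No Solution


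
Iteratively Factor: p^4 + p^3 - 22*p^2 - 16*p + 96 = (p - 4)*(p^3 + 5*p^2 - 2*p - 24) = (p - 4)*(p - 2)*(p^2 + 7*p + 12) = (p - 4)*(p - 2)*(p + 3)*(p + 4)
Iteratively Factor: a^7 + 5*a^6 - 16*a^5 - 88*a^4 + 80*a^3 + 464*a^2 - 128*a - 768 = (a + 2)*(a^6 + 3*a^5 - 22*a^4 - 44*a^3 + 168*a^2 + 128*a - 384) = (a - 2)*(a + 2)*(a^5 + 5*a^4 - 12*a^3 - 68*a^2 + 32*a + 192) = (a - 2)*(a + 2)*(a + 4)*(a^4 + a^3 - 16*a^2 - 4*a + 48) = (a - 3)*(a - 2)*(a + 2)*(a + 4)*(a^3 + 4*a^2 - 4*a - 16) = (a - 3)*(a - 2)^2*(a + 2)*(a + 4)*(a^2 + 6*a + 8) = (a - 3)*(a - 2)^2*(a + 2)^2*(a + 4)*(a + 4)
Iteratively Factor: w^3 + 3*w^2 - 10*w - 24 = (w + 4)*(w^2 - w - 6) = (w - 3)*(w + 4)*(w + 2)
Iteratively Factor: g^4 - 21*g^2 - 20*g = (g + 1)*(g^3 - g^2 - 20*g) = (g - 5)*(g + 1)*(g^2 + 4*g) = g*(g - 5)*(g + 1)*(g + 4)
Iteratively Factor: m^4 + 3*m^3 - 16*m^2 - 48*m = (m + 3)*(m^3 - 16*m) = m*(m + 3)*(m^2 - 16) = m*(m - 4)*(m + 3)*(m + 4)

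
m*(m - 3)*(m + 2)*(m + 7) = m^4 + 6*m^3 - 13*m^2 - 42*m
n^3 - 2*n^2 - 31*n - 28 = (n - 7)*(n + 1)*(n + 4)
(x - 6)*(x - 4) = x^2 - 10*x + 24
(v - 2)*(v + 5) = v^2 + 3*v - 10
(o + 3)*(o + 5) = o^2 + 8*o + 15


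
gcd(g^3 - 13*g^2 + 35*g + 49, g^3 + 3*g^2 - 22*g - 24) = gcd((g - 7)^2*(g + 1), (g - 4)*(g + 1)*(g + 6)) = g + 1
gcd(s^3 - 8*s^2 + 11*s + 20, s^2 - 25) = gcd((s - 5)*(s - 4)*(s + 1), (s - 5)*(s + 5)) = s - 5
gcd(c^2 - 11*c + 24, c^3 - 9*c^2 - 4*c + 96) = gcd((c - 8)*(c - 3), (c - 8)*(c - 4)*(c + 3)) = c - 8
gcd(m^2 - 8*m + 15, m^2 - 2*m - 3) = m - 3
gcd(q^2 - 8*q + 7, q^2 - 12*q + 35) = q - 7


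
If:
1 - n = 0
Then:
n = 1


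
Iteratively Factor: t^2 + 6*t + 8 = (t + 4)*(t + 2)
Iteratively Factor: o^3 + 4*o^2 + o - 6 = (o + 3)*(o^2 + o - 2) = (o + 2)*(o + 3)*(o - 1)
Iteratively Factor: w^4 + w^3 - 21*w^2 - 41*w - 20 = (w - 5)*(w^3 + 6*w^2 + 9*w + 4) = (w - 5)*(w + 1)*(w^2 + 5*w + 4) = (w - 5)*(w + 1)^2*(w + 4)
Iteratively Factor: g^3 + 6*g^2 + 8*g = (g)*(g^2 + 6*g + 8) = g*(g + 2)*(g + 4)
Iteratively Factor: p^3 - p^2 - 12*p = (p + 3)*(p^2 - 4*p) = p*(p + 3)*(p - 4)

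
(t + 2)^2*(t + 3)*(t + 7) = t^4 + 14*t^3 + 65*t^2 + 124*t + 84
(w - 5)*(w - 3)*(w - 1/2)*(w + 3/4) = w^4 - 31*w^3/4 + 101*w^2/8 + 27*w/4 - 45/8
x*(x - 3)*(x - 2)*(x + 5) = x^4 - 19*x^2 + 30*x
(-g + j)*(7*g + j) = -7*g^2 + 6*g*j + j^2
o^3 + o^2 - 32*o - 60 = (o - 6)*(o + 2)*(o + 5)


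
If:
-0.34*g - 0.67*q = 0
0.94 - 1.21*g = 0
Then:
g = 0.78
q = -0.39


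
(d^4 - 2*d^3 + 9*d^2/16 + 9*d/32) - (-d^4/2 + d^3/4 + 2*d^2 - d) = 3*d^4/2 - 9*d^3/4 - 23*d^2/16 + 41*d/32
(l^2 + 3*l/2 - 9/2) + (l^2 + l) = 2*l^2 + 5*l/2 - 9/2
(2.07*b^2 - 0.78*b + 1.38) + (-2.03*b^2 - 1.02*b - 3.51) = 0.04*b^2 - 1.8*b - 2.13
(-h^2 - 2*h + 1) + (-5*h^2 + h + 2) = -6*h^2 - h + 3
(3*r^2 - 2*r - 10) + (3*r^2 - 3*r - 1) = 6*r^2 - 5*r - 11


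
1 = 1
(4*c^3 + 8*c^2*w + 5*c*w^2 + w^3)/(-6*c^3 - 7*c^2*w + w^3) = (2*c + w)/(-3*c + w)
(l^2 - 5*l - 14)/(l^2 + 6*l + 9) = (l^2 - 5*l - 14)/(l^2 + 6*l + 9)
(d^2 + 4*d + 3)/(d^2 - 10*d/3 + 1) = 3*(d^2 + 4*d + 3)/(3*d^2 - 10*d + 3)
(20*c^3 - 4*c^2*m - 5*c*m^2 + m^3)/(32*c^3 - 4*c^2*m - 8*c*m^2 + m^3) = (5*c - m)/(8*c - m)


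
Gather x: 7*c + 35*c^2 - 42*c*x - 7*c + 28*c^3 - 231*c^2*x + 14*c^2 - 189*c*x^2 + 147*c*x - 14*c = 28*c^3 + 49*c^2 - 189*c*x^2 - 14*c + x*(-231*c^2 + 105*c)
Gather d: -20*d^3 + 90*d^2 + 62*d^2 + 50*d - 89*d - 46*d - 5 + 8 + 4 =-20*d^3 + 152*d^2 - 85*d + 7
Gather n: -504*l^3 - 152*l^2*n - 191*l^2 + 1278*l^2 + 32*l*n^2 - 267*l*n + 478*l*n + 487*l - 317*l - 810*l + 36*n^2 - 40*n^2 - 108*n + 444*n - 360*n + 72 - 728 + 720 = -504*l^3 + 1087*l^2 - 640*l + n^2*(32*l - 4) + n*(-152*l^2 + 211*l - 24) + 64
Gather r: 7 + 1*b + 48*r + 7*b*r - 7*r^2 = b - 7*r^2 + r*(7*b + 48) + 7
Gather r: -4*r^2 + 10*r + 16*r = -4*r^2 + 26*r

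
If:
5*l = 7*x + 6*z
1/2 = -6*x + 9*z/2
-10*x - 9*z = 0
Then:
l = -1/330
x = -1/22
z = 5/99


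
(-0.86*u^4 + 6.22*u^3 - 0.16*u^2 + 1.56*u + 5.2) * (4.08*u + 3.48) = -3.5088*u^5 + 22.3848*u^4 + 20.9928*u^3 + 5.808*u^2 + 26.6448*u + 18.096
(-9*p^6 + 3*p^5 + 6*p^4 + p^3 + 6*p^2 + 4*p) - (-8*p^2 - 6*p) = -9*p^6 + 3*p^5 + 6*p^4 + p^3 + 14*p^2 + 10*p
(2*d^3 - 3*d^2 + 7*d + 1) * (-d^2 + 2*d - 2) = -2*d^5 + 7*d^4 - 17*d^3 + 19*d^2 - 12*d - 2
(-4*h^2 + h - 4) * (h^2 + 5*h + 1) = -4*h^4 - 19*h^3 - 3*h^2 - 19*h - 4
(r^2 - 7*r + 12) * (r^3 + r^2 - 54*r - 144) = r^5 - 6*r^4 - 49*r^3 + 246*r^2 + 360*r - 1728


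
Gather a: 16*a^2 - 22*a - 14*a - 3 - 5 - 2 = 16*a^2 - 36*a - 10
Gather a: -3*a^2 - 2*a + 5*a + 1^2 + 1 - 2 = -3*a^2 + 3*a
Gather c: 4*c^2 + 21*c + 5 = 4*c^2 + 21*c + 5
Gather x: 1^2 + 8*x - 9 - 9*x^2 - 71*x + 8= -9*x^2 - 63*x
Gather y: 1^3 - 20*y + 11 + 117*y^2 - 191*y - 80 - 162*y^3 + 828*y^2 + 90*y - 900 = -162*y^3 + 945*y^2 - 121*y - 968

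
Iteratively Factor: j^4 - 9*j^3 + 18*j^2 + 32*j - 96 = (j - 3)*(j^3 - 6*j^2 + 32) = (j - 3)*(j + 2)*(j^2 - 8*j + 16) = (j - 4)*(j - 3)*(j + 2)*(j - 4)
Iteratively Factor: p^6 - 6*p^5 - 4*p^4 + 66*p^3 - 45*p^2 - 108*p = (p - 3)*(p^5 - 3*p^4 - 13*p^3 + 27*p^2 + 36*p) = (p - 3)*(p + 1)*(p^4 - 4*p^3 - 9*p^2 + 36*p) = (p - 3)^2*(p + 1)*(p^3 - p^2 - 12*p) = (p - 4)*(p - 3)^2*(p + 1)*(p^2 + 3*p) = p*(p - 4)*(p - 3)^2*(p + 1)*(p + 3)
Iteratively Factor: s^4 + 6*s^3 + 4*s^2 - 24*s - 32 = (s - 2)*(s^3 + 8*s^2 + 20*s + 16) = (s - 2)*(s + 4)*(s^2 + 4*s + 4) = (s - 2)*(s + 2)*(s + 4)*(s + 2)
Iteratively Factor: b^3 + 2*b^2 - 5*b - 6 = (b - 2)*(b^2 + 4*b + 3) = (b - 2)*(b + 3)*(b + 1)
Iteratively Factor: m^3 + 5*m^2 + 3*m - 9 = (m - 1)*(m^2 + 6*m + 9) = (m - 1)*(m + 3)*(m + 3)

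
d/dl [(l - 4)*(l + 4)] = 2*l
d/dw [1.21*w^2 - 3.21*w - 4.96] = 2.42*w - 3.21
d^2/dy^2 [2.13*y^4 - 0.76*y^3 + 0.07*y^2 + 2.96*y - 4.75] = 25.56*y^2 - 4.56*y + 0.14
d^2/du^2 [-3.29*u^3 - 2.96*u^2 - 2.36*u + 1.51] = -19.74*u - 5.92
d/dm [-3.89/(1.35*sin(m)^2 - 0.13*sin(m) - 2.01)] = (10.503*sin(m) - 0.5057)*cos(m)/(-1.35*sin(m)^2 + 0.13*sin(m) + 2.01)^2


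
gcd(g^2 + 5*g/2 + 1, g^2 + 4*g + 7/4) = g + 1/2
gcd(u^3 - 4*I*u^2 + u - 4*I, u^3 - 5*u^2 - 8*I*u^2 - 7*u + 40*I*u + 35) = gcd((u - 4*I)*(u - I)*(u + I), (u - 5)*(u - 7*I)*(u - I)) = u - I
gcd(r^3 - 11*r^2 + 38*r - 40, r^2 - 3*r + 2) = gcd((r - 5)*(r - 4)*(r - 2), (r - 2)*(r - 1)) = r - 2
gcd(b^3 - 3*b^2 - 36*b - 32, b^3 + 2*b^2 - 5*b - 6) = b + 1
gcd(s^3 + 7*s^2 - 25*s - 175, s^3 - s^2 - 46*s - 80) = s + 5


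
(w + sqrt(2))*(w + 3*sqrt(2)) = w^2 + 4*sqrt(2)*w + 6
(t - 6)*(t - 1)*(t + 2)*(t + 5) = t^4 - 33*t^2 - 28*t + 60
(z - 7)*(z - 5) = z^2 - 12*z + 35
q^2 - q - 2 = (q - 2)*(q + 1)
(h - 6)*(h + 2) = h^2 - 4*h - 12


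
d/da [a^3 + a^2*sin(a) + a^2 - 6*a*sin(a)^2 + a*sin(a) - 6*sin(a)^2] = a^2*cos(a) + 3*a^2 + 2*a*sin(a) - 6*a*sin(2*a) + a*cos(a) + 2*a - 6*sin(a)^2 + sin(a) - 6*sin(2*a)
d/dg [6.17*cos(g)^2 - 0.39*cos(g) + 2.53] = (0.39 - 12.34*cos(g))*sin(g)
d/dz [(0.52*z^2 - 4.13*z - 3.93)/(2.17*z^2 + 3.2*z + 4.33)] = (10.6261*z^2 + 21.5594*z - 5.3069)/(4.7089*z^4 + 13.888*z^3 + 29.0322*z^2 + 27.712*z + 18.7489)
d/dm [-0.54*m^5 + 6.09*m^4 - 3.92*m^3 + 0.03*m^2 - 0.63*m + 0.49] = -2.7*m^4 + 24.36*m^3 - 11.76*m^2 + 0.06*m - 0.63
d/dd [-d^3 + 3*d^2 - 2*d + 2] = -3*d^2 + 6*d - 2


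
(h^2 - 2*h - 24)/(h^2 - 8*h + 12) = (h + 4)/(h - 2)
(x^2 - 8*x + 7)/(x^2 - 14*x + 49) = (x - 1)/(x - 7)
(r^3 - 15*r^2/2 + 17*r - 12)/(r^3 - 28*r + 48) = (r - 3/2)/(r + 6)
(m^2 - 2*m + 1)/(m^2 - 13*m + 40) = (m^2 - 2*m + 1)/(m^2 - 13*m + 40)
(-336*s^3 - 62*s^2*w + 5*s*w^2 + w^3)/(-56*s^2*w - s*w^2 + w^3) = (6*s + w)/w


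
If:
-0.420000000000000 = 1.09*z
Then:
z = -0.39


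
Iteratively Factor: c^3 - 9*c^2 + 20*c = (c - 4)*(c^2 - 5*c) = (c - 5)*(c - 4)*(c)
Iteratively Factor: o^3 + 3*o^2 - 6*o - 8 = (o + 1)*(o^2 + 2*o - 8) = (o - 2)*(o + 1)*(o + 4)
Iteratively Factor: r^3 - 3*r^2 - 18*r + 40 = (r - 5)*(r^2 + 2*r - 8) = (r - 5)*(r - 2)*(r + 4)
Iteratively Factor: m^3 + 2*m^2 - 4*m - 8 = (m + 2)*(m^2 - 4) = (m - 2)*(m + 2)*(m + 2)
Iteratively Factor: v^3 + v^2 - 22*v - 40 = (v + 2)*(v^2 - v - 20) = (v - 5)*(v + 2)*(v + 4)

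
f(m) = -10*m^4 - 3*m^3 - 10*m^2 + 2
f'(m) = -40*m^3 - 9*m^2 - 20*m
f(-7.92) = -38480.90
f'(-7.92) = 19465.59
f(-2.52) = -416.77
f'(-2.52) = 633.37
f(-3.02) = -838.39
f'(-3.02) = 1080.06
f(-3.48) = -1459.29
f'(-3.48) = 1646.37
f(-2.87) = -687.91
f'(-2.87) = 928.86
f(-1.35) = -42.06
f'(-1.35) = 109.01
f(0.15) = 1.76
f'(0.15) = -3.34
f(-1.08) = -19.49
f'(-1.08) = 61.49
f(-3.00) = -817.00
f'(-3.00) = 1059.00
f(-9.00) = -64231.00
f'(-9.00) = 28611.00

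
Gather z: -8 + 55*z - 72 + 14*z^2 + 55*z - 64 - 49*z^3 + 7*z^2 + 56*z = -49*z^3 + 21*z^2 + 166*z - 144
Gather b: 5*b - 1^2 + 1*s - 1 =5*b + s - 2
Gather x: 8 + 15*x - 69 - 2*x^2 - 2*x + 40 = -2*x^2 + 13*x - 21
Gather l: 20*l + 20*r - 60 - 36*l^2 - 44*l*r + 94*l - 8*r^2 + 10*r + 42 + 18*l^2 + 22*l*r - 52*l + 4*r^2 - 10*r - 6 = -18*l^2 + l*(62 - 22*r) - 4*r^2 + 20*r - 24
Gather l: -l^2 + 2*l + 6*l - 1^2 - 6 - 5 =-l^2 + 8*l - 12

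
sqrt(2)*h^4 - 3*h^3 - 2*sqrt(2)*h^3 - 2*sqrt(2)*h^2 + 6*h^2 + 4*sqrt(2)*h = h*(h - 2)*(h - 2*sqrt(2))*(sqrt(2)*h + 1)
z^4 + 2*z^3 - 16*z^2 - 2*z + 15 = (z - 3)*(z - 1)*(z + 1)*(z + 5)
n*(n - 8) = n^2 - 8*n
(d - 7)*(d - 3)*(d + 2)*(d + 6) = d^4 - 2*d^3 - 47*d^2 + 48*d + 252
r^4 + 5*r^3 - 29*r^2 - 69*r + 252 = (r - 3)^2*(r + 4)*(r + 7)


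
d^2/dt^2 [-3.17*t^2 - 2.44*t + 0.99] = -6.34000000000000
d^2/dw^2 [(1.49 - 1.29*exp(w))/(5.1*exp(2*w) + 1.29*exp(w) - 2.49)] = (-33.5529*exp(4*w) + 163.50651*exp(3*w) - 68.88213*exp(2*w) + 74.02194*exp(w) - 3.2121)*exp(w)/(132.651*exp(6*w) + 100.6587*exp(5*w) - 168.83397*exp(4*w) - 96.143571*exp(3*w) + 82.430703*exp(2*w) + 23.994387*exp(w) - 15.438249)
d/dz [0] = 0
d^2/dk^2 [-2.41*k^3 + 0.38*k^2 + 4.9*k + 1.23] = 0.76 - 14.46*k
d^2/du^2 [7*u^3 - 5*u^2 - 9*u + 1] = 42*u - 10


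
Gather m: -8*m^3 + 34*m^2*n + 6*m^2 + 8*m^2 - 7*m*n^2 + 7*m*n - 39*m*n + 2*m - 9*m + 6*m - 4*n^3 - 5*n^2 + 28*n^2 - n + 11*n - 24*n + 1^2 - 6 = -8*m^3 + m^2*(34*n + 14) + m*(-7*n^2 - 32*n - 1) - 4*n^3 + 23*n^2 - 14*n - 5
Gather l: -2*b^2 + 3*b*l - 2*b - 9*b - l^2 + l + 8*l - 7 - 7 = -2*b^2 - 11*b - l^2 + l*(3*b + 9) - 14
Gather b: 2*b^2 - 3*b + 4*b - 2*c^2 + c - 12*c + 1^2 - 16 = 2*b^2 + b - 2*c^2 - 11*c - 15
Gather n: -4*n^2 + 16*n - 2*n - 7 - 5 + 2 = -4*n^2 + 14*n - 10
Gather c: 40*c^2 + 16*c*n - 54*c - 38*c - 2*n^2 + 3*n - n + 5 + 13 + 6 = 40*c^2 + c*(16*n - 92) - 2*n^2 + 2*n + 24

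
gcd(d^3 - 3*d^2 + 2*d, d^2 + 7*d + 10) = 1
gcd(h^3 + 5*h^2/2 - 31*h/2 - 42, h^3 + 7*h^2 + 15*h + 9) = h + 3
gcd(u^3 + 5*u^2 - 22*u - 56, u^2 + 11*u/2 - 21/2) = u + 7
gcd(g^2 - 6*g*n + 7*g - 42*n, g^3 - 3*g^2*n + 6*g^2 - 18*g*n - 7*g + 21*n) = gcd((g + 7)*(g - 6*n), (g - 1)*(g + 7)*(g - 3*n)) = g + 7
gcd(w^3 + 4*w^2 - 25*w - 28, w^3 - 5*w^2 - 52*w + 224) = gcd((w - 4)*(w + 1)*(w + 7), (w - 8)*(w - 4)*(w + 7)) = w^2 + 3*w - 28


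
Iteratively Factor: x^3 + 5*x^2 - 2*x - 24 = (x + 4)*(x^2 + x - 6) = (x - 2)*(x + 4)*(x + 3)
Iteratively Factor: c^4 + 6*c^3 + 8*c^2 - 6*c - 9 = (c + 1)*(c^3 + 5*c^2 + 3*c - 9) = (c - 1)*(c + 1)*(c^2 + 6*c + 9) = (c - 1)*(c + 1)*(c + 3)*(c + 3)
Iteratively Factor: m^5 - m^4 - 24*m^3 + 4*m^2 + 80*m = (m - 2)*(m^4 + m^3 - 22*m^2 - 40*m) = (m - 5)*(m - 2)*(m^3 + 6*m^2 + 8*m) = (m - 5)*(m - 2)*(m + 4)*(m^2 + 2*m) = (m - 5)*(m - 2)*(m + 2)*(m + 4)*(m)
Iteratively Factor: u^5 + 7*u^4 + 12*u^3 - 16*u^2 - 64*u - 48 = (u + 3)*(u^4 + 4*u^3 - 16*u - 16) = (u - 2)*(u + 3)*(u^3 + 6*u^2 + 12*u + 8) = (u - 2)*(u + 2)*(u + 3)*(u^2 + 4*u + 4) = (u - 2)*(u + 2)^2*(u + 3)*(u + 2)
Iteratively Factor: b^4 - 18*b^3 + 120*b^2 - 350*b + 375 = (b - 5)*(b^3 - 13*b^2 + 55*b - 75) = (b - 5)^2*(b^2 - 8*b + 15) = (b - 5)^3*(b - 3)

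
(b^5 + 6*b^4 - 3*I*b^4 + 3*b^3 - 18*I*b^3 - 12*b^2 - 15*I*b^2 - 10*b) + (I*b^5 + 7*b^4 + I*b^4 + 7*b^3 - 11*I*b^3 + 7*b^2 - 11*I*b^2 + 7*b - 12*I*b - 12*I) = b^5 + I*b^5 + 13*b^4 - 2*I*b^4 + 10*b^3 - 29*I*b^3 - 5*b^2 - 26*I*b^2 - 3*b - 12*I*b - 12*I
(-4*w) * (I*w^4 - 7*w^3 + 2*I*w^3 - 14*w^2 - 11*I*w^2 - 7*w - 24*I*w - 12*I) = -4*I*w^5 + 28*w^4 - 8*I*w^4 + 56*w^3 + 44*I*w^3 + 28*w^2 + 96*I*w^2 + 48*I*w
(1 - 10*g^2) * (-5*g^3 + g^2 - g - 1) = 50*g^5 - 10*g^4 + 5*g^3 + 11*g^2 - g - 1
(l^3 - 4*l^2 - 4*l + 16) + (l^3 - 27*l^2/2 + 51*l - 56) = 2*l^3 - 35*l^2/2 + 47*l - 40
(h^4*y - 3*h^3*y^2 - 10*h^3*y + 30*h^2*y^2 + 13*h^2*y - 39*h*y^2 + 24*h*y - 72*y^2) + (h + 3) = h^4*y - 3*h^3*y^2 - 10*h^3*y + 30*h^2*y^2 + 13*h^2*y - 39*h*y^2 + 24*h*y + h - 72*y^2 + 3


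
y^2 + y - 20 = (y - 4)*(y + 5)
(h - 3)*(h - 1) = h^2 - 4*h + 3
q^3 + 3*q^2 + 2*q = q*(q + 1)*(q + 2)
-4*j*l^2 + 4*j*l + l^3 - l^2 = l*(-4*j + l)*(l - 1)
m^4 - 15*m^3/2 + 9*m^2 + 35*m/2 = m*(m - 5)*(m - 7/2)*(m + 1)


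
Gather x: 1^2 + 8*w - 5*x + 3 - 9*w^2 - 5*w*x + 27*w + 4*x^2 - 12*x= -9*w^2 + 35*w + 4*x^2 + x*(-5*w - 17) + 4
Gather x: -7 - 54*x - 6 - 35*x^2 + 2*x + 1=-35*x^2 - 52*x - 12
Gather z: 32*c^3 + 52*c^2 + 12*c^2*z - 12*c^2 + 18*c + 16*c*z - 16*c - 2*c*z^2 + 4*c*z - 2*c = 32*c^3 + 40*c^2 - 2*c*z^2 + z*(12*c^2 + 20*c)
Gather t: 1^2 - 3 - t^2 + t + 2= -t^2 + t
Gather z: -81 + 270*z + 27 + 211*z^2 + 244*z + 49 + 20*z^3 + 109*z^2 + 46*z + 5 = 20*z^3 + 320*z^2 + 560*z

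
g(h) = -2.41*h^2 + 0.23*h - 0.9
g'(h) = 0.23 - 4.82*h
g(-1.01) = -3.59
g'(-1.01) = 5.10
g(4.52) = -49.10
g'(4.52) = -21.56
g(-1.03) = -3.69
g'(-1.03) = 5.19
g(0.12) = -0.91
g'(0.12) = -0.35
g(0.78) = -2.19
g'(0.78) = -3.53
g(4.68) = -52.61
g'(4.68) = -22.33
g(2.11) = -11.14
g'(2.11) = -9.94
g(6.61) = -104.68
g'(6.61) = -31.63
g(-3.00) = -23.28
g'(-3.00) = 14.69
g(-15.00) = -546.60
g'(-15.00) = 72.53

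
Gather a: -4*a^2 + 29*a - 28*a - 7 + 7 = -4*a^2 + a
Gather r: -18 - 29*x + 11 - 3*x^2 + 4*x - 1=-3*x^2 - 25*x - 8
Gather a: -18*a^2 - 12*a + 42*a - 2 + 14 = -18*a^2 + 30*a + 12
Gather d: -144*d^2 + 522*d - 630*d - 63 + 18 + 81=-144*d^2 - 108*d + 36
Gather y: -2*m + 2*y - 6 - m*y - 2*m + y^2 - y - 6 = -4*m + y^2 + y*(1 - m) - 12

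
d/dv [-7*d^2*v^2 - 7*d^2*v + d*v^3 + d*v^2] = d*(-14*d*v - 7*d + 3*v^2 + 2*v)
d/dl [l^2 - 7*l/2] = 2*l - 7/2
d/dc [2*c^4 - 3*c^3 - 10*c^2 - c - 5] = 8*c^3 - 9*c^2 - 20*c - 1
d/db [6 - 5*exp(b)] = -5*exp(b)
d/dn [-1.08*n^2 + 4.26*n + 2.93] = 4.26 - 2.16*n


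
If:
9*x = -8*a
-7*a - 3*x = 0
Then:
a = 0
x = 0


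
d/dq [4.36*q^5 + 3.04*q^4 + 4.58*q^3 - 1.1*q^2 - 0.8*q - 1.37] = 21.8*q^4 + 12.16*q^3 + 13.74*q^2 - 2.2*q - 0.8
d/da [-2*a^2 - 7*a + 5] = -4*a - 7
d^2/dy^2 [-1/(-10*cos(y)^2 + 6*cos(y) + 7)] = 2*(200*sin(y)^4 - 258*sin(y)^2 + 183*cos(y)/2 - 45*cos(3*y)/2 - 48)/(10*sin(y)^2 + 6*cos(y) - 3)^3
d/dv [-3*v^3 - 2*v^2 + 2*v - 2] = -9*v^2 - 4*v + 2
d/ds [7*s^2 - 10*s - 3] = 14*s - 10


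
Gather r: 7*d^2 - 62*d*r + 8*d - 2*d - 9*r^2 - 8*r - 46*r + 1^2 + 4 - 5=7*d^2 + 6*d - 9*r^2 + r*(-62*d - 54)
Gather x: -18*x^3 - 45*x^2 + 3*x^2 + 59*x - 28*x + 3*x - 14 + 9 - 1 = -18*x^3 - 42*x^2 + 34*x - 6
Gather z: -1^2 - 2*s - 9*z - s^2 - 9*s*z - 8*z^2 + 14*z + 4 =-s^2 - 2*s - 8*z^2 + z*(5 - 9*s) + 3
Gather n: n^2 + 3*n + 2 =n^2 + 3*n + 2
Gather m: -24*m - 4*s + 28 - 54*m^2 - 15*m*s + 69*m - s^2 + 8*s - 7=-54*m^2 + m*(45 - 15*s) - s^2 + 4*s + 21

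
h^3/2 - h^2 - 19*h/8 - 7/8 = (h/2 + 1/2)*(h - 7/2)*(h + 1/2)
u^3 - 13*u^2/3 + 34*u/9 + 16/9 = (u - 8/3)*(u - 2)*(u + 1/3)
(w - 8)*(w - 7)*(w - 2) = w^3 - 17*w^2 + 86*w - 112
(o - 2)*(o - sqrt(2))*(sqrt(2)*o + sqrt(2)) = sqrt(2)*o^3 - 2*o^2 - sqrt(2)*o^2 - 2*sqrt(2)*o + 2*o + 4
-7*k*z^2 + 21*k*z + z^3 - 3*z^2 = z*(-7*k + z)*(z - 3)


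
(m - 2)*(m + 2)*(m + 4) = m^3 + 4*m^2 - 4*m - 16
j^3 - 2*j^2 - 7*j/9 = j*(j - 7/3)*(j + 1/3)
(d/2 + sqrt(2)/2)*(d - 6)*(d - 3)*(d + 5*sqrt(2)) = d^4/2 - 9*d^3/2 + 3*sqrt(2)*d^3 - 27*sqrt(2)*d^2 + 14*d^2 - 45*d + 54*sqrt(2)*d + 90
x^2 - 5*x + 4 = (x - 4)*(x - 1)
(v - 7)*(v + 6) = v^2 - v - 42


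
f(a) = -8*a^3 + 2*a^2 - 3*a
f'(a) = -24*a^2 + 4*a - 3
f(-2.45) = 137.00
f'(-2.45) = -156.86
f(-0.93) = 10.95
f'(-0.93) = -27.48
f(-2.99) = 240.70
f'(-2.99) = -229.52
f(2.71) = -152.66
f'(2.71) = -168.42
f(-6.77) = 2594.29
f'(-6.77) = -1130.07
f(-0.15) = 0.52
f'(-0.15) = -4.14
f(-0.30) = 1.30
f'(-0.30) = -6.36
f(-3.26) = 308.20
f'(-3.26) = -271.10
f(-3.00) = 243.00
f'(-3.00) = -231.00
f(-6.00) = 1818.00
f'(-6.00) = -891.00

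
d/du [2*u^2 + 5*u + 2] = 4*u + 5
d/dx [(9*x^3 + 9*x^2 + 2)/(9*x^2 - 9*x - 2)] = 9*(9*x^4 - 18*x^3 - 15*x^2 - 8*x + 2)/(81*x^4 - 162*x^3 + 45*x^2 + 36*x + 4)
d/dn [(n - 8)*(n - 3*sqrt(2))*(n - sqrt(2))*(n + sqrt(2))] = 4*n^3 - 24*n^2 - 9*sqrt(2)*n^2 - 4*n + 48*sqrt(2)*n + 6*sqrt(2) + 16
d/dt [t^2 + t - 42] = 2*t + 1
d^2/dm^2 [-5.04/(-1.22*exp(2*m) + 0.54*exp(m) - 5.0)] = ((2.7216 - 24.5952*exp(m))*(1.22*exp(2*m) - 0.54*exp(m) + 5.0) + 5.04*(2.44*exp(m) - 0.54)*(4.88*exp(m) - 1.08)*exp(m))*exp(m)/(1.22*exp(2*m) - 0.54*exp(m) + 5.0)^3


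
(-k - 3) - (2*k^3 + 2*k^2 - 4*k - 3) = -2*k^3 - 2*k^2 + 3*k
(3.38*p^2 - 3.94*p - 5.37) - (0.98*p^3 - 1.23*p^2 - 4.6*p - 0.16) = -0.98*p^3 + 4.61*p^2 + 0.66*p - 5.21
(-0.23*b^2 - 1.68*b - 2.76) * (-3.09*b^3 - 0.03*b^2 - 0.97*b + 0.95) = 0.7107*b^5 + 5.1981*b^4 + 8.8019*b^3 + 1.4939*b^2 + 1.0812*b - 2.622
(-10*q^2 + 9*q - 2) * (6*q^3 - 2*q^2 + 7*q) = -60*q^5 + 74*q^4 - 100*q^3 + 67*q^2 - 14*q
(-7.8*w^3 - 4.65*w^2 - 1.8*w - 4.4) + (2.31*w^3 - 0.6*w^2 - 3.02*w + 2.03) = -5.49*w^3 - 5.25*w^2 - 4.82*w - 2.37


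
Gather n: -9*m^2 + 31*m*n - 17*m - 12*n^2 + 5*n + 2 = -9*m^2 - 17*m - 12*n^2 + n*(31*m + 5) + 2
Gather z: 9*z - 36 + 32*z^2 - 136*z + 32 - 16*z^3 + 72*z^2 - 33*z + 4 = -16*z^3 + 104*z^2 - 160*z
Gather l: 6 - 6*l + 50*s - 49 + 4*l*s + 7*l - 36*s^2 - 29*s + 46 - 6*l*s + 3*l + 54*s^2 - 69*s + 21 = l*(4 - 2*s) + 18*s^2 - 48*s + 24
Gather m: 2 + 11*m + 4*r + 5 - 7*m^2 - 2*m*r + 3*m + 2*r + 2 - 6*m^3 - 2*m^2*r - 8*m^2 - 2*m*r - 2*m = -6*m^3 + m^2*(-2*r - 15) + m*(12 - 4*r) + 6*r + 9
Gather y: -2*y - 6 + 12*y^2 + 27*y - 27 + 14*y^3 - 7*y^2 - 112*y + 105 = 14*y^3 + 5*y^2 - 87*y + 72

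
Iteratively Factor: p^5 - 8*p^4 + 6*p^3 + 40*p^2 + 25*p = (p - 5)*(p^4 - 3*p^3 - 9*p^2 - 5*p) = p*(p - 5)*(p^3 - 3*p^2 - 9*p - 5) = p*(p - 5)*(p + 1)*(p^2 - 4*p - 5) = p*(p - 5)*(p + 1)^2*(p - 5)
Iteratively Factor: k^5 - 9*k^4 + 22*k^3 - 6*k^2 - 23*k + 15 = (k - 1)*(k^4 - 8*k^3 + 14*k^2 + 8*k - 15) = (k - 1)*(k + 1)*(k^3 - 9*k^2 + 23*k - 15) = (k - 1)^2*(k + 1)*(k^2 - 8*k + 15) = (k - 3)*(k - 1)^2*(k + 1)*(k - 5)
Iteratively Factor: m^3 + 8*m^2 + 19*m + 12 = (m + 3)*(m^2 + 5*m + 4) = (m + 1)*(m + 3)*(m + 4)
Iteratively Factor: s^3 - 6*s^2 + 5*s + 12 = (s - 4)*(s^2 - 2*s - 3) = (s - 4)*(s - 3)*(s + 1)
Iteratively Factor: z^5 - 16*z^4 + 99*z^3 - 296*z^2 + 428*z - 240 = (z - 3)*(z^4 - 13*z^3 + 60*z^2 - 116*z + 80) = (z - 3)*(z - 2)*(z^3 - 11*z^2 + 38*z - 40) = (z - 5)*(z - 3)*(z - 2)*(z^2 - 6*z + 8) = (z - 5)*(z - 4)*(z - 3)*(z - 2)*(z - 2)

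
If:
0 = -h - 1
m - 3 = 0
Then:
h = -1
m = 3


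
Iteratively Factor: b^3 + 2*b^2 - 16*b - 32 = (b - 4)*(b^2 + 6*b + 8) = (b - 4)*(b + 4)*(b + 2)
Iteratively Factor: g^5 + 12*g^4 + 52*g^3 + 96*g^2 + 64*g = (g + 2)*(g^4 + 10*g^3 + 32*g^2 + 32*g) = (g + 2)*(g + 4)*(g^3 + 6*g^2 + 8*g) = g*(g + 2)*(g + 4)*(g^2 + 6*g + 8) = g*(g + 2)*(g + 4)^2*(g + 2)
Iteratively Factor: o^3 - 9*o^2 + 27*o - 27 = (o - 3)*(o^2 - 6*o + 9) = (o - 3)^2*(o - 3)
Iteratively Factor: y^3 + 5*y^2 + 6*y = (y)*(y^2 + 5*y + 6) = y*(y + 2)*(y + 3)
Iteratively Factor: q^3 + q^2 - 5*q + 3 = (q - 1)*(q^2 + 2*q - 3) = (q - 1)^2*(q + 3)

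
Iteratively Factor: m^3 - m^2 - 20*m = (m)*(m^2 - m - 20) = m*(m + 4)*(m - 5)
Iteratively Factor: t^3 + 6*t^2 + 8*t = (t + 2)*(t^2 + 4*t) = t*(t + 2)*(t + 4)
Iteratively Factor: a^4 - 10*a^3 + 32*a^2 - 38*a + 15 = (a - 1)*(a^3 - 9*a^2 + 23*a - 15) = (a - 5)*(a - 1)*(a^2 - 4*a + 3) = (a - 5)*(a - 3)*(a - 1)*(a - 1)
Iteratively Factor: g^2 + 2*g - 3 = (g + 3)*(g - 1)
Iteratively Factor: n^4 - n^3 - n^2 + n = (n - 1)*(n^3 - n) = (n - 1)*(n + 1)*(n^2 - n) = n*(n - 1)*(n + 1)*(n - 1)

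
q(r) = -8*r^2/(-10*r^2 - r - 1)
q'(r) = -8*r^2*(20*r + 1)/(-10*r^2 - r - 1)^2 - 16*r/(-10*r^2 - r - 1)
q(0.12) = 0.09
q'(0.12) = 1.27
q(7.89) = 0.79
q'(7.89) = 0.00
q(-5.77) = 0.81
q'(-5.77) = 0.00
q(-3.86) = 0.82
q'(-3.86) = 0.00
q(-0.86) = 0.79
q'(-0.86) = -0.14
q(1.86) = 0.74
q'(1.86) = 0.04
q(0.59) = 0.55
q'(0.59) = 0.48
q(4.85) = 0.78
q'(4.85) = 0.00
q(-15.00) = 0.81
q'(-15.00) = 0.00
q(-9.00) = 0.81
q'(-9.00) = 0.00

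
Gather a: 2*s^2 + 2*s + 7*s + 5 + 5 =2*s^2 + 9*s + 10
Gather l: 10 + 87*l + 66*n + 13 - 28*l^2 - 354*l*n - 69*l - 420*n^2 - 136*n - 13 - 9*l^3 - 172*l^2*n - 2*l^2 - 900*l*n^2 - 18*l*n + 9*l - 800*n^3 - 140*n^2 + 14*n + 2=-9*l^3 + l^2*(-172*n - 30) + l*(-900*n^2 - 372*n + 27) - 800*n^3 - 560*n^2 - 56*n + 12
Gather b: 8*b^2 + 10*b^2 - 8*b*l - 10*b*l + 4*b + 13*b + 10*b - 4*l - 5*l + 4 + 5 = 18*b^2 + b*(27 - 18*l) - 9*l + 9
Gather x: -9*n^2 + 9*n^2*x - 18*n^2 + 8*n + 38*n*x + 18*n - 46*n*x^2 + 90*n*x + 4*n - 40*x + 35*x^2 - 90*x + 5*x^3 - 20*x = -27*n^2 + 30*n + 5*x^3 + x^2*(35 - 46*n) + x*(9*n^2 + 128*n - 150)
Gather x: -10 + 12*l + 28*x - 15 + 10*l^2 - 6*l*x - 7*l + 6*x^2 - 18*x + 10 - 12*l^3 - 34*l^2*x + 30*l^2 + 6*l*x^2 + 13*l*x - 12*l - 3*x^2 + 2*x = -12*l^3 + 40*l^2 - 7*l + x^2*(6*l + 3) + x*(-34*l^2 + 7*l + 12) - 15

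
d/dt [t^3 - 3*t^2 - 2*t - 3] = 3*t^2 - 6*t - 2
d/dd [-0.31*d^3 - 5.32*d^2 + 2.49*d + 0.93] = -0.93*d^2 - 10.64*d + 2.49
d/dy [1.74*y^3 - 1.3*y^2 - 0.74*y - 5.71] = 5.22*y^2 - 2.6*y - 0.74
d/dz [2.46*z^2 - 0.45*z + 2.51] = 4.92*z - 0.45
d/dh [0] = 0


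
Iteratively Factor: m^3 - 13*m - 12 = (m + 1)*(m^2 - m - 12) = (m + 1)*(m + 3)*(m - 4)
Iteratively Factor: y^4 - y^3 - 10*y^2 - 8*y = (y + 1)*(y^3 - 2*y^2 - 8*y) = (y + 1)*(y + 2)*(y^2 - 4*y) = (y - 4)*(y + 1)*(y + 2)*(y)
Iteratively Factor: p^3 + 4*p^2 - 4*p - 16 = (p - 2)*(p^2 + 6*p + 8) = (p - 2)*(p + 4)*(p + 2)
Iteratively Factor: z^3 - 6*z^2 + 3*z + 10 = (z + 1)*(z^2 - 7*z + 10) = (z - 2)*(z + 1)*(z - 5)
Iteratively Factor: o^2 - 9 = (o - 3)*(o + 3)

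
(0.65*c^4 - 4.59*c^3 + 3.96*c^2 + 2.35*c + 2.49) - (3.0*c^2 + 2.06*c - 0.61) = 0.65*c^4 - 4.59*c^3 + 0.96*c^2 + 0.29*c + 3.1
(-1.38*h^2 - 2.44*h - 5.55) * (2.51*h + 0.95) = -3.4638*h^3 - 7.4354*h^2 - 16.2485*h - 5.2725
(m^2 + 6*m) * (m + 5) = m^3 + 11*m^2 + 30*m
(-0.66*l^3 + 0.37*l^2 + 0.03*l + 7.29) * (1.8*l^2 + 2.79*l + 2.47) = -1.188*l^5 - 1.1754*l^4 - 0.5439*l^3 + 14.1196*l^2 + 20.4132*l + 18.0063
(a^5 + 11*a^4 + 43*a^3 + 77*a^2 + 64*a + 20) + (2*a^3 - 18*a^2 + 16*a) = a^5 + 11*a^4 + 45*a^3 + 59*a^2 + 80*a + 20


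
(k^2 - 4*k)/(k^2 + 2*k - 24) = k/(k + 6)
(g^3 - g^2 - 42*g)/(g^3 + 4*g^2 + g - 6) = g*(g^2 - g - 42)/(g^3 + 4*g^2 + g - 6)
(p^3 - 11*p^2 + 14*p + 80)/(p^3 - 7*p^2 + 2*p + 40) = (p - 8)/(p - 4)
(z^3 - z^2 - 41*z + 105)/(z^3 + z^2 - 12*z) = (z^2 + 2*z - 35)/(z*(z + 4))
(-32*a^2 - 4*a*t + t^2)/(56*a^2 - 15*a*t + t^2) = (4*a + t)/(-7*a + t)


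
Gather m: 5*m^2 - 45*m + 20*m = 5*m^2 - 25*m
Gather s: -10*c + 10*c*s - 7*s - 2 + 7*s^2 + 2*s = -10*c + 7*s^2 + s*(10*c - 5) - 2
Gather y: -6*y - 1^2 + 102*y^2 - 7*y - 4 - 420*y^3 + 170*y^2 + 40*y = -420*y^3 + 272*y^2 + 27*y - 5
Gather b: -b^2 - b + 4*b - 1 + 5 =-b^2 + 3*b + 4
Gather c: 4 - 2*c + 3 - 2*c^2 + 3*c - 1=-2*c^2 + c + 6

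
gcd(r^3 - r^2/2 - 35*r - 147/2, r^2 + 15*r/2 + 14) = r + 7/2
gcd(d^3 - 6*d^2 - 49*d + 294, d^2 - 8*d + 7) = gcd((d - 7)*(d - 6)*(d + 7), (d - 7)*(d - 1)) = d - 7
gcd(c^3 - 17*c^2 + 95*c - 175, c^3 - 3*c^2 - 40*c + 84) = c - 7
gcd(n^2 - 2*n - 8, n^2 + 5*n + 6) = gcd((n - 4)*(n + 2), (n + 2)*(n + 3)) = n + 2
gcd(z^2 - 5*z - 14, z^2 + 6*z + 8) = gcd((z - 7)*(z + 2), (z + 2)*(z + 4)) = z + 2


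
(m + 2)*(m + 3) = m^2 + 5*m + 6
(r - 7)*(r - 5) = r^2 - 12*r + 35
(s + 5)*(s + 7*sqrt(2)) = s^2 + 5*s + 7*sqrt(2)*s + 35*sqrt(2)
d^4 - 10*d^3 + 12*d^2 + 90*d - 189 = (d - 7)*(d - 3)^2*(d + 3)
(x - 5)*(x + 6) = x^2 + x - 30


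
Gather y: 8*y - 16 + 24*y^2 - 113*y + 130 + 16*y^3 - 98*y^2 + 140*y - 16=16*y^3 - 74*y^2 + 35*y + 98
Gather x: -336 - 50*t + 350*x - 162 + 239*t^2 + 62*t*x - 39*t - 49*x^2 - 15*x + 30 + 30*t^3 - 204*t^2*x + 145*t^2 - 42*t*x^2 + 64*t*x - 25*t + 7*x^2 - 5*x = 30*t^3 + 384*t^2 - 114*t + x^2*(-42*t - 42) + x*(-204*t^2 + 126*t + 330) - 468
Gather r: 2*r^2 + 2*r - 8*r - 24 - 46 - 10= 2*r^2 - 6*r - 80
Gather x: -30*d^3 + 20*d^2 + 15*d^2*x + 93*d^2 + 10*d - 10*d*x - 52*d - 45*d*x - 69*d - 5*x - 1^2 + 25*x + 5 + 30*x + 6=-30*d^3 + 113*d^2 - 111*d + x*(15*d^2 - 55*d + 50) + 10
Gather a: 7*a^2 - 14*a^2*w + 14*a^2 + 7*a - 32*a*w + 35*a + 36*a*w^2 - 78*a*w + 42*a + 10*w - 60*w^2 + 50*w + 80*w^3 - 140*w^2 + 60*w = a^2*(21 - 14*w) + a*(36*w^2 - 110*w + 84) + 80*w^3 - 200*w^2 + 120*w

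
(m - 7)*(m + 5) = m^2 - 2*m - 35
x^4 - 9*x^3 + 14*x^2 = x^2*(x - 7)*(x - 2)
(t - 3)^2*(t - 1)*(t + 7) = t^4 - 34*t^2 + 96*t - 63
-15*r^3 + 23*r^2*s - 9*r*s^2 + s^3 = (-5*r + s)*(-3*r + s)*(-r + s)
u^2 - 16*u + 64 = (u - 8)^2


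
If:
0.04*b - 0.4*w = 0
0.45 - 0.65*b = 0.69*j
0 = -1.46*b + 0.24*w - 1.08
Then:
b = -0.75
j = 1.36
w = -0.08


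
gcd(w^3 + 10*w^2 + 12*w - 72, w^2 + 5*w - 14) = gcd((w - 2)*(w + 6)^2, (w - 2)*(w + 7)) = w - 2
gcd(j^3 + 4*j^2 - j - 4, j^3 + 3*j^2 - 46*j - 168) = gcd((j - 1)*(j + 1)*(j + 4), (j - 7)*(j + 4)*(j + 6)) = j + 4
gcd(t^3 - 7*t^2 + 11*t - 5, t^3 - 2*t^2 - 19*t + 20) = t^2 - 6*t + 5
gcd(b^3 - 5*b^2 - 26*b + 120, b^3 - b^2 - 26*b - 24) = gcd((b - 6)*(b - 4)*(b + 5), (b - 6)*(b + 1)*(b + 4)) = b - 6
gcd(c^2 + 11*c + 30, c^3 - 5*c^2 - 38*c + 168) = c + 6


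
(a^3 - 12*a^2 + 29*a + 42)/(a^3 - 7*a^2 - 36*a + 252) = (a + 1)/(a + 6)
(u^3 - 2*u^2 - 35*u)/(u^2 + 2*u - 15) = u*(u - 7)/(u - 3)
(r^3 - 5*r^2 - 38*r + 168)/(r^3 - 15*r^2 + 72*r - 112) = (r + 6)/(r - 4)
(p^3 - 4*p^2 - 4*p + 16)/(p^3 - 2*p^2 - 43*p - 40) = (-p^3 + 4*p^2 + 4*p - 16)/(-p^3 + 2*p^2 + 43*p + 40)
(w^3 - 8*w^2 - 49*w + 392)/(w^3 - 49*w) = (w - 8)/w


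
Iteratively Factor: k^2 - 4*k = (k - 4)*(k)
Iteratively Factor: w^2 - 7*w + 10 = (w - 5)*(w - 2)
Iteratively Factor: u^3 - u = (u)*(u^2 - 1) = u*(u - 1)*(u + 1)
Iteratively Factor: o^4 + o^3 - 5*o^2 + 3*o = (o)*(o^3 + o^2 - 5*o + 3) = o*(o - 1)*(o^2 + 2*o - 3) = o*(o - 1)^2*(o + 3)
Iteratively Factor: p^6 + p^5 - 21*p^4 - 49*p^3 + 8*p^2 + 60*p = (p + 2)*(p^5 - p^4 - 19*p^3 - 11*p^2 + 30*p) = p*(p + 2)*(p^4 - p^3 - 19*p^2 - 11*p + 30) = p*(p - 1)*(p + 2)*(p^3 - 19*p - 30) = p*(p - 5)*(p - 1)*(p + 2)*(p^2 + 5*p + 6) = p*(p - 5)*(p - 1)*(p + 2)^2*(p + 3)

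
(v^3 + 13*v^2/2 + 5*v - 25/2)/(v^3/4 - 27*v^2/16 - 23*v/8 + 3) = 8*(2*v^3 + 13*v^2 + 10*v - 25)/(4*v^3 - 27*v^2 - 46*v + 48)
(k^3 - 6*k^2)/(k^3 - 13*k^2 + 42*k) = k/(k - 7)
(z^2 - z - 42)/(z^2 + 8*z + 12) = (z - 7)/(z + 2)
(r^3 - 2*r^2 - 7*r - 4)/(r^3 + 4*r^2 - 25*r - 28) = (r + 1)/(r + 7)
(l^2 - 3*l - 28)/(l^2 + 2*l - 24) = (l^2 - 3*l - 28)/(l^2 + 2*l - 24)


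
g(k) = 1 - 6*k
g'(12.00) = -6.00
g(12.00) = -71.00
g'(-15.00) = -6.00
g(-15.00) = 91.00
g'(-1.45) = -6.00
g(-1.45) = 9.70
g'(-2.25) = -6.00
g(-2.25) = 14.50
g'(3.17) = -6.00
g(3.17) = -18.02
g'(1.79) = -6.00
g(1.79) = -9.74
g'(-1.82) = -6.00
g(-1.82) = 11.92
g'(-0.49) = -6.00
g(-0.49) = 3.94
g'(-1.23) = -6.00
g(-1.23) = 8.38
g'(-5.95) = -6.00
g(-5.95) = 36.70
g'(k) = -6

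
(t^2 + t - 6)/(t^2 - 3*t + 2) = (t + 3)/(t - 1)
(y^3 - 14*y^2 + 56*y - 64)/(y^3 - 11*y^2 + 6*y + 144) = (y^2 - 6*y + 8)/(y^2 - 3*y - 18)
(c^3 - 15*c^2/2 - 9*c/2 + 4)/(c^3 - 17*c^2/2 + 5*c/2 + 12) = (2*c - 1)/(2*c - 3)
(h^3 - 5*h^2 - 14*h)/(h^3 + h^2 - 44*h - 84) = h/(h + 6)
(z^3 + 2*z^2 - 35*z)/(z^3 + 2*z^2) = (z^2 + 2*z - 35)/(z*(z + 2))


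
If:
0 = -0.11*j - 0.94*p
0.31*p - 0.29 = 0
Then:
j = -7.99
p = 0.94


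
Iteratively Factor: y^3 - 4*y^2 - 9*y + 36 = (y - 3)*(y^2 - y - 12) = (y - 3)*(y + 3)*(y - 4)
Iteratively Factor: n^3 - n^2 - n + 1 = (n - 1)*(n^2 - 1) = (n - 1)*(n + 1)*(n - 1)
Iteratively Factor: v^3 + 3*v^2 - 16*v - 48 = (v - 4)*(v^2 + 7*v + 12) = (v - 4)*(v + 3)*(v + 4)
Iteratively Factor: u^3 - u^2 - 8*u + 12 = (u + 3)*(u^2 - 4*u + 4) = (u - 2)*(u + 3)*(u - 2)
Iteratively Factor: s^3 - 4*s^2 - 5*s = (s)*(s^2 - 4*s - 5) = s*(s - 5)*(s + 1)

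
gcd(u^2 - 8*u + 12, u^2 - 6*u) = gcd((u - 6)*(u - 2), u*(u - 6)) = u - 6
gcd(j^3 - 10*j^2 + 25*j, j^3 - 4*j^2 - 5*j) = j^2 - 5*j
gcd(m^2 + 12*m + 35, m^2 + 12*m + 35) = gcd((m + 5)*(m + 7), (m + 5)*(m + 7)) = m^2 + 12*m + 35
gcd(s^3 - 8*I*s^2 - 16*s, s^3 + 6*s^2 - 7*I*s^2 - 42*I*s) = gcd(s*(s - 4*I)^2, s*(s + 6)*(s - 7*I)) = s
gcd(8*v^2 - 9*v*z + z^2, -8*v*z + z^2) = -8*v + z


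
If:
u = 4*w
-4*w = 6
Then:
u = -6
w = -3/2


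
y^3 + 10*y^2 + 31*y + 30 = (y + 2)*(y + 3)*(y + 5)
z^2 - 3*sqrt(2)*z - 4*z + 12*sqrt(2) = (z - 4)*(z - 3*sqrt(2))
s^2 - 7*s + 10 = (s - 5)*(s - 2)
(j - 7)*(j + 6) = j^2 - j - 42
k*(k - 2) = k^2 - 2*k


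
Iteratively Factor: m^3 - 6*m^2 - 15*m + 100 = (m - 5)*(m^2 - m - 20) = (m - 5)*(m + 4)*(m - 5)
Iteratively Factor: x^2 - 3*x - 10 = (x + 2)*(x - 5)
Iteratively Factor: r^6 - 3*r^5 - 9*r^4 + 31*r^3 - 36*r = (r)*(r^5 - 3*r^4 - 9*r^3 + 31*r^2 - 36) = r*(r - 2)*(r^4 - r^3 - 11*r^2 + 9*r + 18) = r*(r - 2)*(r + 1)*(r^3 - 2*r^2 - 9*r + 18) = r*(r - 2)*(r + 1)*(r + 3)*(r^2 - 5*r + 6) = r*(r - 2)^2*(r + 1)*(r + 3)*(r - 3)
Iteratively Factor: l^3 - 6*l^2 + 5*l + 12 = (l + 1)*(l^2 - 7*l + 12) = (l - 3)*(l + 1)*(l - 4)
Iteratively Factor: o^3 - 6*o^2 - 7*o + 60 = (o - 5)*(o^2 - o - 12) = (o - 5)*(o + 3)*(o - 4)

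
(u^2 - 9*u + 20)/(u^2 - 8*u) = (u^2 - 9*u + 20)/(u*(u - 8))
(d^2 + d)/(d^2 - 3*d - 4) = d/(d - 4)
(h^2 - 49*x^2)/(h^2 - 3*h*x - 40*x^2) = (-h^2 + 49*x^2)/(-h^2 + 3*h*x + 40*x^2)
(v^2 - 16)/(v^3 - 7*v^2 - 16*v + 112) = 1/(v - 7)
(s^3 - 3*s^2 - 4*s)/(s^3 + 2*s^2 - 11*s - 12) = s*(s - 4)/(s^2 + s - 12)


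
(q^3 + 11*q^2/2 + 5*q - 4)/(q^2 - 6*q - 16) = (q^2 + 7*q/2 - 2)/(q - 8)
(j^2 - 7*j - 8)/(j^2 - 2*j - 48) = (j + 1)/(j + 6)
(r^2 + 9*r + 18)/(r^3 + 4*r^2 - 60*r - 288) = (r + 3)/(r^2 - 2*r - 48)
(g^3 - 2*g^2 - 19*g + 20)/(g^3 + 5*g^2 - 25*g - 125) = (g^2 + 3*g - 4)/(g^2 + 10*g + 25)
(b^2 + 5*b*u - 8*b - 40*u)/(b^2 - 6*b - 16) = (b + 5*u)/(b + 2)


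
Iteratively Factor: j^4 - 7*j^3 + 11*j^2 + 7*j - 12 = (j - 3)*(j^3 - 4*j^2 - j + 4) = (j - 4)*(j - 3)*(j^2 - 1) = (j - 4)*(j - 3)*(j + 1)*(j - 1)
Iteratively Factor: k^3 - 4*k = (k - 2)*(k^2 + 2*k) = (k - 2)*(k + 2)*(k)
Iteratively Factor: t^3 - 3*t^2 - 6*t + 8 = (t + 2)*(t^2 - 5*t + 4) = (t - 1)*(t + 2)*(t - 4)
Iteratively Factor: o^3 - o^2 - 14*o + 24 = (o - 3)*(o^2 + 2*o - 8) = (o - 3)*(o - 2)*(o + 4)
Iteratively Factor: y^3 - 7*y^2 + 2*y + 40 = (y - 5)*(y^2 - 2*y - 8) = (y - 5)*(y - 4)*(y + 2)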